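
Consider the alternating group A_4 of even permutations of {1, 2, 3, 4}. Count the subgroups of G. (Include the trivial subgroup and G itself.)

|G| = 12, so by Lagrange every subgroup order divides 12. Divisors: 1, 2, 3, 4, 6, 12.
Subgroups by order — order 1: 1; order 2: 3; order 3: 4; order 4: 1; order 6: 0; order 12: 1.
Total: 1 + 3 + 4 + 1 + 0 + 1 = 10.

10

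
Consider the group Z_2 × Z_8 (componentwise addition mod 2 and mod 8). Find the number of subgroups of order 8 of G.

3

|G| = 16 and 8 | 16, so subgroups of order 8 are possible by Lagrange.
The subgroups of order 8 are: {(0,0), (0,1), (0,2), (0,3), (0,4), (0,5), (0,6), (0,7)}; {(0,0), (0,2), (0,4), (0,6), (1,0), (1,2), (1,4), (1,6)}; {(0,0), (0,2), (0,4), (0,6), (1,1), (1,3), (1,5), (1,7)}.
So G has 3 subgroups of order 8.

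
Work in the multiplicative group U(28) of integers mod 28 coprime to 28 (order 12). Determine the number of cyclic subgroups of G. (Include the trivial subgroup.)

8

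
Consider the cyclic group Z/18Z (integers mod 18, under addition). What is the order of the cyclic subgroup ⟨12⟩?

3

In Z/18Z, the order of an element a is n/gcd(a, n).
gcd(12, 18) = 6, so |⟨12⟩| = 18/6 = 3.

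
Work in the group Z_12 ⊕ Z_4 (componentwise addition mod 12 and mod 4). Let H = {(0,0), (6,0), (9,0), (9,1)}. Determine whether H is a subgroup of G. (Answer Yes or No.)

No

(9,0) ∈ H but its inverse (3,0) ∉ H, so H is not a subgroup.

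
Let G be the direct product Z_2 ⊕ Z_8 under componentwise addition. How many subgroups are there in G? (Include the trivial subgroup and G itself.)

|G| = 16, so by Lagrange every subgroup order divides 16. Divisors: 1, 2, 4, 8, 16.
Subgroups by order — order 1: 1; order 2: 3; order 4: 3; order 8: 3; order 16: 1.
Total: 1 + 3 + 3 + 3 + 1 = 11.

11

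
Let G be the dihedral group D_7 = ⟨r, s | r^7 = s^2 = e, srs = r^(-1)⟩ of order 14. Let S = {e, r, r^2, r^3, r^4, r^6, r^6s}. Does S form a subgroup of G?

r^2 ∈ S but its inverse r^5 ∉ S, so S is not a subgroup.

No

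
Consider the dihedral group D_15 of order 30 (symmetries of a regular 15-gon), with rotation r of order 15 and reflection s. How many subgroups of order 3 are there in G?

|G| = 30 and 3 | 30, so subgroups of order 3 are possible by Lagrange.
The subgroups of order 3 are: {e, r^5, r^10}.
So G has 1 subgroup of order 3.

1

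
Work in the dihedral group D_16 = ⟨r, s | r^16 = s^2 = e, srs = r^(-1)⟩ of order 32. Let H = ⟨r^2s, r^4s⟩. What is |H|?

16

|⟨r^2s⟩| = 2 and |⟨r^4s⟩| = 2, so |H| is a multiple of lcm(2, 2) = 2 and divides |G| = 32.
Closing under the operation: H = {e, r^2, r^4, r^6, r^8, r^10, r^12, r^14, s, r^2s, r^4s, r^6s, r^8s, r^10s, r^12s, r^14s}, so |H| = 16.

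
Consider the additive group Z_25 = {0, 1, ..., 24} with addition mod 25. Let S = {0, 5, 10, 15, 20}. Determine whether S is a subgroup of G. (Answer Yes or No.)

Yes

|S| = 5 divides |G| = 25, consistent with Lagrange.
S contains the identity, every element's inverse is in S, and S is closed under +: it is a subgroup.
In fact S = ⟨20⟩.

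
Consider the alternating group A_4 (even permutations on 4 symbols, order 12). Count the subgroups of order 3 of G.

4

|G| = 12 and 3 | 12, so subgroups of order 3 are possible by Lagrange.
The subgroups of order 3 are: {e, (1 2 3), (1 3 2)}; {e, (1 2 4), (1 4 2)}; {e, (1 3 4), (1 4 3)}; {e, (2 3 4), (2 4 3)}.
So G has 4 subgroups of order 3.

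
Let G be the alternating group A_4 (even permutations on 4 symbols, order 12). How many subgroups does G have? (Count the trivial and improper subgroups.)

|G| = 12, so by Lagrange every subgroup order divides 12. Divisors: 1, 2, 3, 4, 6, 12.
Subgroups by order — order 1: 1; order 2: 3; order 3: 4; order 4: 1; order 6: 0; order 12: 1.
Total: 1 + 3 + 4 + 1 + 0 + 1 = 10.

10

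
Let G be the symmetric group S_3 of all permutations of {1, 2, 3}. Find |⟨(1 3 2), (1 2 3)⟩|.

3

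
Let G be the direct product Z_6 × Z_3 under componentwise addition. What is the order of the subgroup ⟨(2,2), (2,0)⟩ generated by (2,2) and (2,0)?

9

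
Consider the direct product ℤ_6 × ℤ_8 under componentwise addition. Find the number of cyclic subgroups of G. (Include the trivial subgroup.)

16

Each element a generates a cyclic subgroup ⟨a⟩; distinct elements may generate the same one (a cyclic group of order d has φ(d) generators).
Cyclic subgroups by order — order 1: 1; order 2: 3; order 3: 1; order 4: 2; order 6: 3; order 8: 2; order 12: 2; order 24: 2.
Total: 16.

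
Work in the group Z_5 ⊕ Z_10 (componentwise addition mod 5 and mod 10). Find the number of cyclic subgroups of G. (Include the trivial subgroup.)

14

A cyclic subgroup of order d is generated by each of its φ(d) elements of order d, so the cyclic subgroups of order d number (#elements of order d)/φ(d).
Cyclic subgroups by order — order 1: 1; order 2: 1; order 5: 6; order 10: 6.
Total: 14.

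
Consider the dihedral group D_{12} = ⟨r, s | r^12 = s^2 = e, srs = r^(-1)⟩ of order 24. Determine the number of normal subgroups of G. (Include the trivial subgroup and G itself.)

9

G has 34 subgroups. Checking conjugation-invariance by order — order 1: 1/1 normal; order 2: 1/13 normal; order 3: 1/1 normal; order 4: 1/7 normal; order 6: 1/5 normal; order 8: 0/3 normal; order 12: 3/3 normal; order 24: 1/1 normal.
Total normal subgroups: 9.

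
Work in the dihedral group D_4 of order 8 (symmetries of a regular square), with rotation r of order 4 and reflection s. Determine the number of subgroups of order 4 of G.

|G| = 8 and 4 | 8, so subgroups of order 4 are possible by Lagrange.
The subgroups of order 4 are: {e, r, r^2, r^3}; {e, r^2, s, r^2s}; {e, r^2, rs, r^3s}.
So G has 3 subgroups of order 4.

3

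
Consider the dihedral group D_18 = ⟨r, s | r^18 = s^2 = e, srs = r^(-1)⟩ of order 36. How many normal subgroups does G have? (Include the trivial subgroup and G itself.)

9

G has 45 subgroups. Checking conjugation-invariance by order — order 1: 1/1 normal; order 2: 1/19 normal; order 3: 1/1 normal; order 4: 0/9 normal; order 6: 1/7 normal; order 9: 1/1 normal; order 12: 0/3 normal; order 18: 3/3 normal; order 36: 1/1 normal.
Total normal subgroups: 9.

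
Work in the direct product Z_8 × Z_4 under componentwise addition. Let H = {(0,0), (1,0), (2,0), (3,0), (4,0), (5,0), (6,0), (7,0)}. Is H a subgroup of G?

Yes

|H| = 8 divides |G| = 32, consistent with Lagrange.
H contains the identity, every element's inverse is in H, and H is closed under +: it is a subgroup.
In fact H = ⟨(7,0)⟩.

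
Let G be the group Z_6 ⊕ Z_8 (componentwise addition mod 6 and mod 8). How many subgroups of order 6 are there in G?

3

|G| = 48 and 6 | 48, so subgroups of order 6 are possible by Lagrange.
The subgroups of order 6 are: {(0,0), (0,4), (2,0), (2,4), (4,0), (4,4)}; {(0,0), (1,0), (2,0), (3,0), (4,0), (5,0)}; {(0,0), (1,4), (2,0), (3,4), (4,0), (5,4)}.
So G has 3 subgroups of order 6.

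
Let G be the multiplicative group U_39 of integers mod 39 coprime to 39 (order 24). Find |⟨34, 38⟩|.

|⟨34⟩| = 4 and |⟨38⟩| = 2, so |H| is a multiple of lcm(4, 2) = 4 and divides |G| = 24.
Closing under the operation: H = {1, 5, 8, 14, 25, 31, 34, 38}, so |H| = 8.

8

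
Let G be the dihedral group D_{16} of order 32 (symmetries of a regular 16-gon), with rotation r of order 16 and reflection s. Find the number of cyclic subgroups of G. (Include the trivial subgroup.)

Group the elements of G by the cyclic subgroup they generate; each cyclic subgroup of order d accounts for φ(d) elements.
Cyclic subgroups by order — order 1: 1; order 2: 17; order 4: 1; order 8: 1; order 16: 1.
Total: 21.

21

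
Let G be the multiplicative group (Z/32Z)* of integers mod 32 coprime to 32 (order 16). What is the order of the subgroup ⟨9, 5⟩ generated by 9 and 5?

|⟨9⟩| = 4 and |⟨5⟩| = 8, so |H| is a multiple of lcm(4, 8) = 8 and divides |G| = 16.
Closing under the operation: H = {1, 5, 9, 13, 17, 21, 25, 29}, so |H| = 8.

8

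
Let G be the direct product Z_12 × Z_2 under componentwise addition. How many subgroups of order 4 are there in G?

3

|G| = 24 and 4 | 24, so subgroups of order 4 are possible by Lagrange.
The subgroups of order 4 are: {(0,0), (0,1), (6,0), (6,1)}; {(0,0), (3,0), (6,0), (9,0)}; {(0,0), (3,1), (6,0), (9,1)}.
So G has 3 subgroups of order 4.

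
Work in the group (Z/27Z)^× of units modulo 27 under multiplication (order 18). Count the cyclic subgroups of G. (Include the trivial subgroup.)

6

Each element a generates a cyclic subgroup ⟨a⟩; distinct elements may generate the same one (a cyclic group of order d has φ(d) generators).
Cyclic subgroups by order — order 1: 1; order 2: 1; order 3: 1; order 6: 1; order 9: 1; order 18: 1.
Total: 6.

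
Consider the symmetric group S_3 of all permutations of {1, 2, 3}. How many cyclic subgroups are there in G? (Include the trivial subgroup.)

5

Group the elements of G by the cyclic subgroup they generate; each cyclic subgroup of order d accounts for φ(d) elements.
Cyclic subgroups by order — order 1: 1; order 2: 3; order 3: 1.
Total: 5.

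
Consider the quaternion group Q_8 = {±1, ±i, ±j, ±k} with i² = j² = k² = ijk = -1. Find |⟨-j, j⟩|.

|⟨-j⟩| = 4 and |⟨j⟩| = 4, so |H| is a multiple of lcm(4, 4) = 4 and divides |G| = 8.
Closing under the operation: H = {1, -1, j, -j}, so |H| = 4.

4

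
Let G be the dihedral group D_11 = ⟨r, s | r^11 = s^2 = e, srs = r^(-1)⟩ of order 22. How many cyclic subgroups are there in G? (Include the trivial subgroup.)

Group the elements of G by the cyclic subgroup they generate; each cyclic subgroup of order d accounts for φ(d) elements.
Cyclic subgroups by order — order 1: 1; order 2: 11; order 11: 1.
Total: 13.

13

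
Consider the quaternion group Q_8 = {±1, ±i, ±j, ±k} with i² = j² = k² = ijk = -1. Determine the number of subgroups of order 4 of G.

|G| = 8 and 4 | 8, so subgroups of order 4 are possible by Lagrange.
The subgroups of order 4 are: {1, -1, i, -i}; {1, -1, j, -j}; {1, -1, k, -k}.
So G has 3 subgroups of order 4.

3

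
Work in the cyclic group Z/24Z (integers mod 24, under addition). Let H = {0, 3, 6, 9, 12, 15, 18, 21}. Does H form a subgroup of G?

Yes

|H| = 8 divides |G| = 24, consistent with Lagrange.
H contains the identity, every element's inverse is in H, and H is closed under +: it is a subgroup.
In fact H = ⟨3⟩.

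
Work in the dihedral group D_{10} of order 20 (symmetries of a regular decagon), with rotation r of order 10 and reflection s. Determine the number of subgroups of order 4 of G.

5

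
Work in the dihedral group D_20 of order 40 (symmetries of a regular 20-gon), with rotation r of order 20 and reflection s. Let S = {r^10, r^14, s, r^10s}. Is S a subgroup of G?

The identity e ∉ S, so S is not a subgroup.

No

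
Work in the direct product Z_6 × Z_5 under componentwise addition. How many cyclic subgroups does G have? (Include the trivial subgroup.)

8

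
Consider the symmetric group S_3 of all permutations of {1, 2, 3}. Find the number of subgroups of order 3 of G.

1

|G| = 6 and 3 | 6, so subgroups of order 3 are possible by Lagrange.
The subgroups of order 3 are: {e, (1 2 3), (1 3 2)}.
So G has 1 subgroup of order 3.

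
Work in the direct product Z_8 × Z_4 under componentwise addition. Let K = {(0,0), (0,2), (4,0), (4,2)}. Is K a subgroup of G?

|K| = 4 divides |G| = 32, consistent with Lagrange.
K contains the identity, every element's inverse is in K, and K is closed under +: it is a subgroup.

Yes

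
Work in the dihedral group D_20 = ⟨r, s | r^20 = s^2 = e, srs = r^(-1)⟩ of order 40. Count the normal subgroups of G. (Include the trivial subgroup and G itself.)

9

G has 48 subgroups. Checking conjugation-invariance by order — order 1: 1/1 normal; order 2: 1/21 normal; order 4: 1/11 normal; order 5: 1/1 normal; order 8: 0/5 normal; order 10: 1/5 normal; order 20: 3/3 normal; order 40: 1/1 normal.
Total normal subgroups: 9.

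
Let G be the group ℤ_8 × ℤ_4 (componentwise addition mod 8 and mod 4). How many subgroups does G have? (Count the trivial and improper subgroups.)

|G| = 32, so by Lagrange every subgroup order divides 32. Divisors: 1, 2, 4, 8, 16, 32.
Subgroups by order — order 1: 1; order 2: 3; order 4: 7; order 8: 7; order 16: 3; order 32: 1.
Total: 1 + 3 + 7 + 7 + 3 + 1 = 22.

22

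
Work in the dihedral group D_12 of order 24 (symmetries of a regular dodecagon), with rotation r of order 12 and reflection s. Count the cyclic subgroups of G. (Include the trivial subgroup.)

A cyclic subgroup of order d is generated by each of its φ(d) elements of order d, so the cyclic subgroups of order d number (#elements of order d)/φ(d).
Cyclic subgroups by order — order 1: 1; order 2: 13; order 3: 1; order 4: 1; order 6: 1; order 12: 1.
Total: 18.

18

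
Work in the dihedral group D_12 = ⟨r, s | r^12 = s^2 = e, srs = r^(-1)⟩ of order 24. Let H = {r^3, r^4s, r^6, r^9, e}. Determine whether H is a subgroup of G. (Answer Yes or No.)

No

|H| = 5 does not divide |G| = 24, so by Lagrange H is not a subgroup.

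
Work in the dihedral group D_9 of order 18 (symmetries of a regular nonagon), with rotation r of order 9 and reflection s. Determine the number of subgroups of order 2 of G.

9

|G| = 18 and 2 | 18, so subgroups of order 2 are possible by Lagrange.
The subgroups of order 2 are: {e, r^2s}; {e, r^3s}; {e, r^4s}; {e, r^5s}; … (9 in all).
So G has 9 subgroups of order 2.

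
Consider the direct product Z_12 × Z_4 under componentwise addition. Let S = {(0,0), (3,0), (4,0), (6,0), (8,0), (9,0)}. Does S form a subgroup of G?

Closure fails: (9,0) + (4,0) = (1,0) ∉ S. So S is not a subgroup.

No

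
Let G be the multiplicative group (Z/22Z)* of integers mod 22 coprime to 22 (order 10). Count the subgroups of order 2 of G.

1

|G| = 10 and 2 | 10, so subgroups of order 2 are possible by Lagrange.
The subgroups of order 2 are: {1, 21}.
So G has 1 subgroup of order 2.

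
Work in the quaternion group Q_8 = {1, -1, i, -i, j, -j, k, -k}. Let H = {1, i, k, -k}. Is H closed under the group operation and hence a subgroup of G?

No

i ∈ H but its inverse -i ∉ H, so H is not a subgroup.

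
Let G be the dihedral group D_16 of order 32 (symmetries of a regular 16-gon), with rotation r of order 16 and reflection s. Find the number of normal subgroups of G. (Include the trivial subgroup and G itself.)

G has 36 subgroups. Checking conjugation-invariance by order — order 1: 1/1 normal; order 2: 1/17 normal; order 4: 1/9 normal; order 8: 1/5 normal; order 16: 3/3 normal; order 32: 1/1 normal.
Total normal subgroups: 8.

8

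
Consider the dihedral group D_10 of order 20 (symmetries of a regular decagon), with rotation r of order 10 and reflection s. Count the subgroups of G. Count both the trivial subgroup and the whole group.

|G| = 20, so by Lagrange every subgroup order divides 20. Divisors: 1, 2, 4, 5, 10, 20.
Subgroups by order — order 1: 1; order 2: 11; order 4: 5; order 5: 1; order 10: 3; order 20: 1.
Total: 1 + 11 + 5 + 1 + 3 + 1 = 22.

22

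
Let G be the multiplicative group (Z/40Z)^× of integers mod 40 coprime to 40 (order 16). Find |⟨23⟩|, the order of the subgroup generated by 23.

Compute successive powers of 23 mod 40: 23, 9, 7, 1; 23^4 ≡ 1 (mod 40).
So |⟨23⟩| = 4.

4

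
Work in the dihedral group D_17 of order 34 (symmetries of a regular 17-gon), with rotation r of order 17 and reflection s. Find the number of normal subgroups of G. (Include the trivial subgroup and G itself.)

G has 20 subgroups. Checking conjugation-invariance by order — order 1: 1/1 normal; order 2: 0/17 normal; order 17: 1/1 normal; order 34: 1/1 normal.
Total normal subgroups: 3.

3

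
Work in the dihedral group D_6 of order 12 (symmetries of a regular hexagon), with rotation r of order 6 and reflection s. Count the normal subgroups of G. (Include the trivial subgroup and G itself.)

G has 16 subgroups. Checking conjugation-invariance by order — order 1: 1/1 normal; order 2: 1/7 normal; order 3: 1/1 normal; order 4: 0/3 normal; order 6: 3/3 normal; order 12: 1/1 normal.
Total normal subgroups: 7.

7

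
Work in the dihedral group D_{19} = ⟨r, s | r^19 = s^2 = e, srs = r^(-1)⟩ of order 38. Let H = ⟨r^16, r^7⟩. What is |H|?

|⟨r^16⟩| = 19 and |⟨r^7⟩| = 19, so |H| is a multiple of lcm(19, 19) = 19 and divides |G| = 38.
Closing under the operation: H = {e, r, r^2, r^3, r^4, r^5, r^6, r^7, r^8, r^9, r^10, r^11, r^12, r^13, r^14, r^15, r^16, r^17, r^18}, so |H| = 19.

19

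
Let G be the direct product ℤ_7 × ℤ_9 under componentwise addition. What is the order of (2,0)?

The order of (2,0) in Z_7 × Z_9 is lcm(ord(2) in Z_7, ord(0) in Z_9).
ord(2) = 7 and ord(0) = 1, so |⟨(2,0)⟩| = lcm(7, 1) = 7.

7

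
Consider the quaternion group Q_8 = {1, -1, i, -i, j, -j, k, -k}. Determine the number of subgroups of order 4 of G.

|G| = 8 and 4 | 8, so subgroups of order 4 are possible by Lagrange.
The subgroups of order 4 are: {1, -1, i, -i}; {1, -1, j, -j}; {1, -1, k, -k}.
So G has 3 subgroups of order 4.

3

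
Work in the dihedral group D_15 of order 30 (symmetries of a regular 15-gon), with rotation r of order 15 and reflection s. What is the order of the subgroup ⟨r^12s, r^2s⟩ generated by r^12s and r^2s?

|⟨r^12s⟩| = 2 and |⟨r^2s⟩| = 2, so |H| is a multiple of lcm(2, 2) = 2 and divides |G| = 30.
Closing under the operation: H = {e, r^5, r^10, r^2s, r^7s, r^12s}, so |H| = 6.

6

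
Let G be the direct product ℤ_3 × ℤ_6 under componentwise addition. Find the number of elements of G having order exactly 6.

8

An element (a,b) has order lcm(ord(a), ord(b)); count pairs with lcm equal to 6.
Enumerating gives 8 such elements.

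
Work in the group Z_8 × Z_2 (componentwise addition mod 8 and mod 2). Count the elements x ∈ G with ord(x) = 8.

An element (a,b) has order lcm(ord(a), ord(b)); count pairs with lcm equal to 8.
Enumerating gives 8 such elements.

8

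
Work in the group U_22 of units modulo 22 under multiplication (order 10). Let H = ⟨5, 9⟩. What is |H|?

5

|⟨5⟩| = 5 and |⟨9⟩| = 5, so |H| is a multiple of lcm(5, 5) = 5 and divides |G| = 10.
Closing under the operation: H = {1, 3, 5, 9, 15}, so |H| = 5.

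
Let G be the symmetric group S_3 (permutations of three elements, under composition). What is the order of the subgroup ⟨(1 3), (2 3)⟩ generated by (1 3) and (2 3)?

|⟨(1 3)⟩| = 2 and |⟨(2 3)⟩| = 2, so |H| is a multiple of lcm(2, 2) = 2 and divides |G| = 6.
Closing {(1 3), (2 3)} under the group operation gives all of G, so |H| = 6.

6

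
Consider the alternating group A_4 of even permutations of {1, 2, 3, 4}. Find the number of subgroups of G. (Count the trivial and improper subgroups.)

|G| = 12, so by Lagrange every subgroup order divides 12. Divisors: 1, 2, 3, 4, 6, 12.
Subgroups by order — order 1: 1; order 2: 3; order 3: 4; order 4: 1; order 6: 0; order 12: 1.
Total: 1 + 3 + 4 + 1 + 0 + 1 = 10.

10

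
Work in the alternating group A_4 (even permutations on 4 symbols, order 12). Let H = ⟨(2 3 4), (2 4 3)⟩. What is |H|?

|⟨(2 3 4)⟩| = 3 and |⟨(2 4 3)⟩| = 3, so |H| is a multiple of lcm(3, 3) = 3 and divides |G| = 12.
Closing under the operation: H = {e, (2 3 4), (2 4 3)}, so |H| = 3.

3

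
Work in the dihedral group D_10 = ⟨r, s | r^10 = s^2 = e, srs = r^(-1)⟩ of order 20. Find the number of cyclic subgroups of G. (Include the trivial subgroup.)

Group the elements of G by the cyclic subgroup they generate; each cyclic subgroup of order d accounts for φ(d) elements.
Cyclic subgroups by order — order 1: 1; order 2: 11; order 5: 1; order 10: 1.
Total: 14.

14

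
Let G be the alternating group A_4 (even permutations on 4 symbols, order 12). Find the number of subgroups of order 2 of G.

3

|G| = 12 and 2 | 12, so subgroups of order 2 are possible by Lagrange.
The subgroups of order 2 are: {e, (1 2)(3 4)}; {e, (1 3)(2 4)}; {e, (1 4)(2 3)}.
So G has 3 subgroups of order 2.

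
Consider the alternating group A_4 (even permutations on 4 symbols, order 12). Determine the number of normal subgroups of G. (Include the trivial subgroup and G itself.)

3

G has 10 subgroups. Checking conjugation-invariance by order — order 1: 1/1 normal; order 2: 0/3 normal; order 3: 0/4 normal; order 4: 1/1 normal; order 12: 1/1 normal.
Total normal subgroups: 3.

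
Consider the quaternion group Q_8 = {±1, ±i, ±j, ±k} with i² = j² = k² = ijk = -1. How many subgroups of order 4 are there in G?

|G| = 8 and 4 | 8, so subgroups of order 4 are possible by Lagrange.
The subgroups of order 4 are: {1, -1, i, -i}; {1, -1, j, -j}; {1, -1, k, -k}.
So G has 3 subgroups of order 4.

3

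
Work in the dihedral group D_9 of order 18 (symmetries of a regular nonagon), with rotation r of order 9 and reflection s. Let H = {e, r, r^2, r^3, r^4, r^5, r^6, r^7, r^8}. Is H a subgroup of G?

Yes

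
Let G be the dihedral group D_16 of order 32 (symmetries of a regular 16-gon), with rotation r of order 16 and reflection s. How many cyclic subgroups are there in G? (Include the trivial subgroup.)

21

Each element a generates a cyclic subgroup ⟨a⟩; distinct elements may generate the same one (a cyclic group of order d has φ(d) generators).
Cyclic subgroups by order — order 1: 1; order 2: 17; order 4: 1; order 8: 1; order 16: 1.
Total: 21.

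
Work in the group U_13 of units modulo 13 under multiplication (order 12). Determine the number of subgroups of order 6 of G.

|G| = 12 and 6 | 12, so subgroups of order 6 are possible by Lagrange.
The subgroups of order 6 are: {1, 3, 4, 9, 10, 12}.
So G has 1 subgroup of order 6.

1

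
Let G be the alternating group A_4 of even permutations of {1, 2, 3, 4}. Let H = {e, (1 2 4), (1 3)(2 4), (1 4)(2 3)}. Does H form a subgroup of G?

(1 2 4) ∈ H but its inverse (1 4 2) ∉ H, so H is not a subgroup.

No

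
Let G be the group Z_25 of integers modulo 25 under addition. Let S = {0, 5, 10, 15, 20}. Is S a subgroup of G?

Yes

|S| = 5 divides |G| = 25, consistent with Lagrange.
S contains the identity, every element's inverse is in S, and S is closed under +: it is a subgroup.
In fact S = ⟨20⟩.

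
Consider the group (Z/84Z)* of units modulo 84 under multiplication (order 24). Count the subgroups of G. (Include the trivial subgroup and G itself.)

32

|G| = 24, so by Lagrange every subgroup order divides 24. Divisors: 1, 2, 3, 4, 6, 8, 12, 24.
Subgroups by order — order 1: 1; order 2: 7; order 3: 1; order 4: 7; order 6: 7; order 8: 1; order 12: 7; order 24: 1.
Total: 1 + 7 + 1 + 7 + 7 + 1 + 7 + 1 = 32.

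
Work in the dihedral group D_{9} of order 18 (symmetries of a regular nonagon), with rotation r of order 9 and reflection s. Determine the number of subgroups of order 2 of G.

9

|G| = 18 and 2 | 18, so subgroups of order 2 are possible by Lagrange.
The subgroups of order 2 are: {e, r^2s}; {e, r^3s}; {e, r^4s}; {e, r^5s}; … (9 in all).
So G has 9 subgroups of order 2.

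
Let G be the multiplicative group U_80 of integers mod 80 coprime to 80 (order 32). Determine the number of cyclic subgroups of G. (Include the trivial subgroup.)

A cyclic subgroup of order d is generated by each of its φ(d) elements of order d, so the cyclic subgroups of order d number (#elements of order d)/φ(d).
Cyclic subgroups by order — order 1: 1; order 2: 7; order 4: 12.
Total: 20.

20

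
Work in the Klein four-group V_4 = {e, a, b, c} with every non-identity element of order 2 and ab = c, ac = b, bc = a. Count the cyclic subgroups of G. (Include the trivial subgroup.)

4

Each element a generates a cyclic subgroup ⟨a⟩; distinct elements may generate the same one (a cyclic group of order d has φ(d) generators).
Cyclic subgroups by order — order 1: 1; order 2: 3.
Total: 4.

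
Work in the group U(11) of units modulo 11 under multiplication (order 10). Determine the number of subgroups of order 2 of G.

|G| = 10 and 2 | 10, so subgroups of order 2 are possible by Lagrange.
The subgroups of order 2 are: {1, 10}.
So G has 1 subgroup of order 2.

1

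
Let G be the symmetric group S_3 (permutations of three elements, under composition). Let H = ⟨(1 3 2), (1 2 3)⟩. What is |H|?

|⟨(1 3 2)⟩| = 3 and |⟨(1 2 3)⟩| = 3, so |H| is a multiple of lcm(3, 3) = 3 and divides |G| = 6.
Closing under the operation: H = {e, (1 2 3), (1 3 2)}, so |H| = 3.

3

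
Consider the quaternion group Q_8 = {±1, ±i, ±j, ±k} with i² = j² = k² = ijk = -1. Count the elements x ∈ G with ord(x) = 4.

The elements of order 4 are: i, -i, j, -j, k, -k.
That's 6.

6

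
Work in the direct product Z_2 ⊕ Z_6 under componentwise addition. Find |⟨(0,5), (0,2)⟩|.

|⟨(0,5)⟩| = 6 and |⟨(0,2)⟩| = 3, so |H| is a multiple of lcm(6, 3) = 6 and divides |G| = 12.
Closing under the operation: H = {(0,0), (0,1), (0,2), (0,3), (0,4), (0,5)}, so |H| = 6.

6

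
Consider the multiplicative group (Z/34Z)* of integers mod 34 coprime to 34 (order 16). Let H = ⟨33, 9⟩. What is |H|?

8

|⟨33⟩| = 2 and |⟨9⟩| = 8, so |H| is a multiple of lcm(2, 8) = 8 and divides |G| = 16.
Closing under the operation: H = {1, 9, 13, 15, 19, 21, 25, 33}, so |H| = 8.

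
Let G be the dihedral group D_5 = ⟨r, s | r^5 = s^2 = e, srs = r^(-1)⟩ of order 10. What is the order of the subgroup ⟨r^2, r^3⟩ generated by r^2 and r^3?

|⟨r^2⟩| = 5 and |⟨r^3⟩| = 5, so |H| is a multiple of lcm(5, 5) = 5 and divides |G| = 10.
Closing under the operation: H = {e, r, r^2, r^3, r^4}, so |H| = 5.

5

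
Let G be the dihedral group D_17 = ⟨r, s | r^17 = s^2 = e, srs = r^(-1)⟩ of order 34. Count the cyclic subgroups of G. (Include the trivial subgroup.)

A cyclic subgroup of order d is generated by each of its φ(d) elements of order d, so the cyclic subgroups of order d number (#elements of order d)/φ(d).
Cyclic subgroups by order — order 1: 1; order 2: 17; order 17: 1.
Total: 19.

19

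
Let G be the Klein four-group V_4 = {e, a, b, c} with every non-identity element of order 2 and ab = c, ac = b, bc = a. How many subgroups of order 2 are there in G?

3

|G| = 4 and 2 | 4, so subgroups of order 2 are possible by Lagrange.
The subgroups of order 2 are: {e, a}; {e, b}; {e, c}.
So G has 3 subgroups of order 2.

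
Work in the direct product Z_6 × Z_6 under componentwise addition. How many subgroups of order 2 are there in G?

|G| = 36 and 2 | 36, so subgroups of order 2 are possible by Lagrange.
The subgroups of order 2 are: {(0,0), (0,3)}; {(0,0), (3,0)}; {(0,0), (3,3)}.
So G has 3 subgroups of order 2.

3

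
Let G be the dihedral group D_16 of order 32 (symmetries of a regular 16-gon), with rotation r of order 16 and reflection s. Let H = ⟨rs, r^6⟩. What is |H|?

|⟨rs⟩| = 2 and |⟨r^6⟩| = 8, so |H| is a multiple of lcm(2, 8) = 8 and divides |G| = 32.
Closing under the operation: H = {e, r^2, r^4, r^6, r^8, r^10, r^12, r^14, rs, r^3s, r^5s, r^7s, r^9s, r^11s, r^13s, r^15s}, so |H| = 16.

16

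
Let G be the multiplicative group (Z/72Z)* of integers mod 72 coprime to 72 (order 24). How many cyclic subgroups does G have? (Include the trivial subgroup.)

Each element a generates a cyclic subgroup ⟨a⟩; distinct elements may generate the same one (a cyclic group of order d has φ(d) generators).
Cyclic subgroups by order — order 1: 1; order 2: 7; order 3: 1; order 6: 7.
Total: 16.

16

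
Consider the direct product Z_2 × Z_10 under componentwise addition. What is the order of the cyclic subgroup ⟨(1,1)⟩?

10

The order of (1,1) in Z_2 × Z_10 is lcm(ord(1) in Z_2, ord(1) in Z_10).
ord(1) = 2 and ord(1) = 10, so |⟨(1,1)⟩| = lcm(2, 10) = 10.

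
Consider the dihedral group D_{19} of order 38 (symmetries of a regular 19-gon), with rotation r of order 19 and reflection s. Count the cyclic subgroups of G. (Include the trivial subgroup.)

Group the elements of G by the cyclic subgroup they generate; each cyclic subgroup of order d accounts for φ(d) elements.
Cyclic subgroups by order — order 1: 1; order 2: 19; order 19: 1.
Total: 21.

21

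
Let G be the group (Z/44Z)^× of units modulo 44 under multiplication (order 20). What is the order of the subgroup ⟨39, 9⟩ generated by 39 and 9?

|⟨39⟩| = 10 and |⟨9⟩| = 5, so |H| is a multiple of lcm(10, 5) = 10 and divides |G| = 20.
Closing under the operation: H = {1, 5, 7, 9, 19, 25, 35, 37, 39, 43}, so |H| = 10.

10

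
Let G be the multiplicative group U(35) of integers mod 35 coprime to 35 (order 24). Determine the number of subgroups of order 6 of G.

3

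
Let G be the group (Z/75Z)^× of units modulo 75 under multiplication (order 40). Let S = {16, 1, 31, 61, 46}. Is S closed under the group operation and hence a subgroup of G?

|S| = 5 divides |G| = 40, consistent with Lagrange.
S contains the identity, every element's inverse is in S, and S is closed under ·: it is a subgroup.
In fact S = ⟨16⟩.

Yes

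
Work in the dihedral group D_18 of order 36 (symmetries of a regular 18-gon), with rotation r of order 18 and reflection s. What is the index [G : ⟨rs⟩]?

18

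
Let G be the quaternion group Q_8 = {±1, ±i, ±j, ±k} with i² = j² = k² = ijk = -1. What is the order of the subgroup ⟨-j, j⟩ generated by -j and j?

|⟨-j⟩| = 4 and |⟨j⟩| = 4, so |H| is a multiple of lcm(4, 4) = 4 and divides |G| = 8.
Closing under the operation: H = {1, -1, j, -j}, so |H| = 4.

4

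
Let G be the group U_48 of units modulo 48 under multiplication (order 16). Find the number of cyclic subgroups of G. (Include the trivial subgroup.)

Group the elements of G by the cyclic subgroup they generate; each cyclic subgroup of order d accounts for φ(d) elements.
Cyclic subgroups by order — order 1: 1; order 2: 7; order 4: 4.
Total: 12.

12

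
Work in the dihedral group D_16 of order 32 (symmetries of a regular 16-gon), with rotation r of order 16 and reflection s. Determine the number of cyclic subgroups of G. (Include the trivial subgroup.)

21

Each element a generates a cyclic subgroup ⟨a⟩; distinct elements may generate the same one (a cyclic group of order d has φ(d) generators).
Cyclic subgroups by order — order 1: 1; order 2: 17; order 4: 1; order 8: 1; order 16: 1.
Total: 21.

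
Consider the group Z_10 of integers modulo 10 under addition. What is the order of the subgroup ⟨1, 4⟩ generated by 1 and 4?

|⟨1⟩| = 10 and |⟨4⟩| = 5, so |H| is a multiple of lcm(10, 5) = 10 and divides |G| = 10.
Closing {1, 4} under the group operation gives all of G, so |H| = 10.

10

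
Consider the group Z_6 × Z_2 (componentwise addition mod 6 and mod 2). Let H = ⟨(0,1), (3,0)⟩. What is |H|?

|⟨(0,1)⟩| = 2 and |⟨(3,0)⟩| = 2, so |H| is a multiple of lcm(2, 2) = 2 and divides |G| = 12.
Closing under the operation: H = {(0,0), (0,1), (3,0), (3,1)}, so |H| = 4.

4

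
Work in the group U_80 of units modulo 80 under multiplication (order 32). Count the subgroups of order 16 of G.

7

|G| = 32 and 16 | 32, so subgroups of order 16 are possible by Lagrange.
The subgroups of order 16 are: {1, 7, 9, 11, 13, 19, 23, 37, 41, 47, 49, 51, 53, 59, 63, 77}; {1, 3, 9, 11, 17, 19, 27, 33, 41, 43, 49, 51, 57, 59, 67, 73}; {1, 9, 11, 19, 21, 29, 31, 39, 41, 49, 51, 59, 61, 69, 71, 79}; {1, 9, 13, 17, 21, 29, 33, 37, 41, 49, 53, 57, 61, 69, 73, 77}; … (7 in all).
So G has 7 subgroups of order 16.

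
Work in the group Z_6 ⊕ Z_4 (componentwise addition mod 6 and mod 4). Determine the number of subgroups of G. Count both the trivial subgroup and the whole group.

16

|G| = 24, so by Lagrange every subgroup order divides 24. Divisors: 1, 2, 3, 4, 6, 8, 12, 24.
Subgroups by order — order 1: 1; order 2: 3; order 3: 1; order 4: 3; order 6: 3; order 8: 1; order 12: 3; order 24: 1.
Total: 1 + 3 + 1 + 3 + 3 + 1 + 3 + 1 = 16.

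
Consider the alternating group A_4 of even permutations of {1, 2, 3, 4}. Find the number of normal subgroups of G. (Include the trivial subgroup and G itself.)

3

G has 10 subgroups. Checking conjugation-invariance by order — order 1: 1/1 normal; order 2: 0/3 normal; order 3: 0/4 normal; order 4: 1/1 normal; order 12: 1/1 normal.
Total normal subgroups: 3.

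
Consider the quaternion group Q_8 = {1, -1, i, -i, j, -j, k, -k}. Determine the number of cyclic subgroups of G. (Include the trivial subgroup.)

5

Each element a generates a cyclic subgroup ⟨a⟩; distinct elements may generate the same one (a cyclic group of order d has φ(d) generators).
Cyclic subgroups by order — order 1: 1; order 2: 1; order 4: 3.
Total: 5.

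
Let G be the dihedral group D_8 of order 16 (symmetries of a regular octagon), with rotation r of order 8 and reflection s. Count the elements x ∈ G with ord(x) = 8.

The elements of order 8 are: r, r^3, r^5, r^7.
That's 4.

4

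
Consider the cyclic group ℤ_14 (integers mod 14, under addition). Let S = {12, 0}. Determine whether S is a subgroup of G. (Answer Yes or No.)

No

12 ∈ S but its inverse 2 ∉ S, so S is not a subgroup.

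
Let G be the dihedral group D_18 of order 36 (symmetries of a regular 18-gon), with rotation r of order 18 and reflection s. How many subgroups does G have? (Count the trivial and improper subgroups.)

|G| = 36, so by Lagrange every subgroup order divides 36. Divisors: 1, 2, 3, 4, 6, 9, 12, 18, 36.
Subgroups by order — order 1: 1; order 2: 19; order 3: 1; order 4: 9; order 6: 7; order 9: 1; order 12: 3; order 18: 3; order 36: 1.
Total: 1 + 19 + 1 + 9 + 7 + 1 + 3 + 3 + 1 = 45.

45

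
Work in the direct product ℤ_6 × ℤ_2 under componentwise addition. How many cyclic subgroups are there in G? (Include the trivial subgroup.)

Group the elements of G by the cyclic subgroup they generate; each cyclic subgroup of order d accounts for φ(d) elements.
Cyclic subgroups by order — order 1: 1; order 2: 3; order 3: 1; order 6: 3.
Total: 8.

8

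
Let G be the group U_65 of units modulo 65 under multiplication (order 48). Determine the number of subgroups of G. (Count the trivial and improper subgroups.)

|G| = 48, so by Lagrange every subgroup order divides 48. Divisors: 1, 2, 3, 4, 6, 8, 12, 16, 24, 48.
Subgroups by order — order 1: 1; order 2: 3; order 3: 1; order 4: 7; order 6: 3; order 8: 3; order 12: 7; order 16: 1; order 24: 3; order 48: 1.
Total: 1 + 3 + 1 + 7 + 3 + 3 + 7 + 1 + 3 + 1 = 30.

30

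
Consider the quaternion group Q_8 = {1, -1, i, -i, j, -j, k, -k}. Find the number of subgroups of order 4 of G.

|G| = 8 and 4 | 8, so subgroups of order 4 are possible by Lagrange.
The subgroups of order 4 are: {1, -1, i, -i}; {1, -1, j, -j}; {1, -1, k, -k}.
So G has 3 subgroups of order 4.

3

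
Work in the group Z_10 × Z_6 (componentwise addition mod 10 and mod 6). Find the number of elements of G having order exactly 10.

12

An element (a,b) has order lcm(ord(a), ord(b)); count pairs with lcm equal to 10.
Enumerating gives 12 such elements.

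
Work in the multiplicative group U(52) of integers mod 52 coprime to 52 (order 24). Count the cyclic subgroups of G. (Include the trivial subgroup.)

Group the elements of G by the cyclic subgroup they generate; each cyclic subgroup of order d accounts for φ(d) elements.
Cyclic subgroups by order — order 1: 1; order 2: 3; order 3: 1; order 4: 2; order 6: 3; order 12: 2.
Total: 12.

12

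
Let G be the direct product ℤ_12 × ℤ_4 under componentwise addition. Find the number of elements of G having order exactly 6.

An element (a,b) has order lcm(ord(a), ord(b)); count pairs with lcm equal to 6.
Enumerating gives 6 such elements.

6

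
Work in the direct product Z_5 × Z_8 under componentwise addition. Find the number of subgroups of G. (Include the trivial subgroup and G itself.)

|G| = 40, so by Lagrange every subgroup order divides 40. Divisors: 1, 2, 4, 5, 8, 10, 20, 40.
Subgroups by order — order 1: 1; order 2: 1; order 4: 1; order 5: 1; order 8: 1; order 10: 1; order 20: 1; order 40: 1.
Total: 1 + 1 + 1 + 1 + 1 + 1 + 1 + 1 = 8.

8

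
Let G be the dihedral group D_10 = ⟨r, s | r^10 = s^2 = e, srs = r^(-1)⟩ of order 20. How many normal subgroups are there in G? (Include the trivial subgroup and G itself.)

G has 22 subgroups. Checking conjugation-invariance by order — order 1: 1/1 normal; order 2: 1/11 normal; order 4: 0/5 normal; order 5: 1/1 normal; order 10: 3/3 normal; order 20: 1/1 normal.
Total normal subgroups: 7.

7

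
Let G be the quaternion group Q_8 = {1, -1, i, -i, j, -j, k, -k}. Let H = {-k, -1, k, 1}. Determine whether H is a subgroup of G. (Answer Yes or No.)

Yes

|H| = 4 divides |G| = 8, consistent with Lagrange.
H contains the identity, every element's inverse is in H, and H is closed under ·: it is a subgroup.
In fact H = ⟨-k⟩.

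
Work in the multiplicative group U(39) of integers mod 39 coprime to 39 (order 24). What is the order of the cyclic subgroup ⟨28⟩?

Compute successive powers of 28 mod 39: 28, 4, 34, 16, 19, 25, 37, 22, …; 28^12 ≡ 1 (mod 39).
So |⟨28⟩| = 12.

12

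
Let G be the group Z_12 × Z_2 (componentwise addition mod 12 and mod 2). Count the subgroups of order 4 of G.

|G| = 24 and 4 | 24, so subgroups of order 4 are possible by Lagrange.
The subgroups of order 4 are: {(0,0), (0,1), (6,0), (6,1)}; {(0,0), (3,0), (6,0), (9,0)}; {(0,0), (3,1), (6,0), (9,1)}.
So G has 3 subgroups of order 4.

3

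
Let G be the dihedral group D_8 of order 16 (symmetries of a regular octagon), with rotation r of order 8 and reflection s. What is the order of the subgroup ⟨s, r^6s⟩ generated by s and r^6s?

8

|⟨s⟩| = 2 and |⟨r^6s⟩| = 2, so |H| is a multiple of lcm(2, 2) = 2 and divides |G| = 16.
Closing under the operation: H = {e, r^2, r^4, r^6, s, r^2s, r^4s, r^6s}, so |H| = 8.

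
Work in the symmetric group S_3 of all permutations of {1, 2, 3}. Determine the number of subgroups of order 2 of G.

3

|G| = 6 and 2 | 6, so subgroups of order 2 are possible by Lagrange.
The subgroups of order 2 are: {e, (1 2)}; {e, (1 3)}; {e, (2 3)}.
So G has 3 subgroups of order 2.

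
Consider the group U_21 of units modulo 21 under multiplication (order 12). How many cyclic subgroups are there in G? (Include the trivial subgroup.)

8

A cyclic subgroup of order d is generated by each of its φ(d) elements of order d, so the cyclic subgroups of order d number (#elements of order d)/φ(d).
Cyclic subgroups by order — order 1: 1; order 2: 3; order 3: 1; order 6: 3.
Total: 8.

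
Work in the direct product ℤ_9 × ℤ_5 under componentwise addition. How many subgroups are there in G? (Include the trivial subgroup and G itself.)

|G| = 45, so by Lagrange every subgroup order divides 45. Divisors: 1, 3, 5, 9, 15, 45.
Subgroups by order — order 1: 1; order 3: 1; order 5: 1; order 9: 1; order 15: 1; order 45: 1.
Total: 1 + 1 + 1 + 1 + 1 + 1 = 6.

6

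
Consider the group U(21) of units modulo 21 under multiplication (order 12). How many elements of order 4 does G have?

No element of G has order 4 (even though 4 | 12).

0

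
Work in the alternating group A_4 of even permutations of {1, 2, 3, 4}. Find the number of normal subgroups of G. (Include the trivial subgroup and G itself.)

3

G has 10 subgroups. Checking conjugation-invariance by order — order 1: 1/1 normal; order 2: 0/3 normal; order 3: 0/4 normal; order 4: 1/1 normal; order 12: 1/1 normal.
Total normal subgroups: 3.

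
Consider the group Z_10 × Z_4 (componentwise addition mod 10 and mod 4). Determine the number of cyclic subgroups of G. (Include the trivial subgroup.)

12

A cyclic subgroup of order d is generated by each of its φ(d) elements of order d, so the cyclic subgroups of order d number (#elements of order d)/φ(d).
Cyclic subgroups by order — order 1: 1; order 2: 3; order 4: 2; order 5: 1; order 10: 3; order 20: 2.
Total: 12.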